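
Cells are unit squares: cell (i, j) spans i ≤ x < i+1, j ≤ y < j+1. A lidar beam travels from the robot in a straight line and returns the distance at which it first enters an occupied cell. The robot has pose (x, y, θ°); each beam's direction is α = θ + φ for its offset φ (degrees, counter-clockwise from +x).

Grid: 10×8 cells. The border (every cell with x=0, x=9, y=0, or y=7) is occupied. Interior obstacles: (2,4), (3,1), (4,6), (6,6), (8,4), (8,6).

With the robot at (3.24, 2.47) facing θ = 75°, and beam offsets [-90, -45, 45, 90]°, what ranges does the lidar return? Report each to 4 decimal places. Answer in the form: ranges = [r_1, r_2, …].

beam 1: φ=-90°, α=345°
  direction (0.9659, -0.2588); cell (3,2); t to first gridline: x 0.7868, y 1.8159 (then +1.0353 / +3.8637)
    (4,2) via x @ 0.7868
    (4,1) via y @ 1.8159
    (5,1) via x @ 1.8221
    (6,1) via x @ 2.8574
    (7,1) via x @ 3.8926
    (8,1) via x @ 4.9279
    (8,0) via y @ 5.6796  # hit
  → r_1 = 5.6796
beam 2: φ=-45°, α=30°
  direction (0.8660, 0.5000); cell (3,2); t to first gridline: x 0.8776, y 1.0600 (then +1.1547 / +2.0000)
    (4,2) via x @ 0.8776
    (4,3) via y @ 1.0600
    (5,3) via x @ 2.0323
    (5,4) via y @ 3.0600
    (6,4) via x @ 3.1870
    (7,4) via x @ 4.3417
    (7,5) via y @ 5.0600
    (8,5) via x @ 5.4964
    (9,5) via x @ 6.6511  # hit
  → r_2 = 6.6511
beam 3: φ=45°, α=120°
  direction (-0.5000, 0.8660); cell (3,2); t to first gridline: x 0.4800, y 0.6120 (then +2.0000 / +1.1547)
    (2,2) via x @ 0.4800
    (2,3) via y @ 0.6120
    (2,4) via y @ 1.7667  # hit
  → r_3 = 1.7667
beam 4: φ=90°, α=165°
  direction (-0.9659, 0.2588); cell (3,2); t to first gridline: x 0.2485, y 2.0478 (then +1.0353 / +3.8637)
    (2,2) via x @ 0.2485
    (1,2) via x @ 1.2837
    (1,3) via y @ 2.0478
    (0,3) via x @ 2.3190  # hit
  → r_4 = 2.3190

ranges = [5.6796, 6.6511, 1.7667, 2.3190]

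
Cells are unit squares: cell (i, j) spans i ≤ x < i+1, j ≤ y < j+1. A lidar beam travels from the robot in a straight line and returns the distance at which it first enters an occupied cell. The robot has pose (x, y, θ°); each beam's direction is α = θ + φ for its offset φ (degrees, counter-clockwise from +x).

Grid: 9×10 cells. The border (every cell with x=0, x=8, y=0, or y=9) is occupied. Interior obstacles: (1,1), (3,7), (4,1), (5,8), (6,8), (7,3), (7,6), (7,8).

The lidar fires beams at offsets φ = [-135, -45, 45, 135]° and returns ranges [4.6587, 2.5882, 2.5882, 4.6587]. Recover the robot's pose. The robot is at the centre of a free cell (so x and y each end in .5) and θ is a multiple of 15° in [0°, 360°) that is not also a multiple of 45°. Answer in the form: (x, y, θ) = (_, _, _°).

The pose lattice has 48·16 = 768 candidates. Test each by forward raycasting.
  (1.5, 2.5, 60°): beam 1 = 0.5176 ≠ 4.6587 ✗
  (2.5, 1.5, 345°): beam 1 = 0.5774 ≠ 4.6587 ✗
  (4.5, 2.5, 300°): beam 1 = 3.6235 ≠ 4.6587 ✗
  (7.5, 4.5, 300°): beam 1 = 6.7293 ≠ 4.6587 ✗
  …
  (3.5, 4.5, 240°): r_1=4.6587, r_2=2.5882, r_3=2.5882, r_4=4.6587 — all match ✓
Unique over the lattice → pose = (3.5, 4.5, 240°).

(x, y, θ) = (3.5, 4.5, 240°)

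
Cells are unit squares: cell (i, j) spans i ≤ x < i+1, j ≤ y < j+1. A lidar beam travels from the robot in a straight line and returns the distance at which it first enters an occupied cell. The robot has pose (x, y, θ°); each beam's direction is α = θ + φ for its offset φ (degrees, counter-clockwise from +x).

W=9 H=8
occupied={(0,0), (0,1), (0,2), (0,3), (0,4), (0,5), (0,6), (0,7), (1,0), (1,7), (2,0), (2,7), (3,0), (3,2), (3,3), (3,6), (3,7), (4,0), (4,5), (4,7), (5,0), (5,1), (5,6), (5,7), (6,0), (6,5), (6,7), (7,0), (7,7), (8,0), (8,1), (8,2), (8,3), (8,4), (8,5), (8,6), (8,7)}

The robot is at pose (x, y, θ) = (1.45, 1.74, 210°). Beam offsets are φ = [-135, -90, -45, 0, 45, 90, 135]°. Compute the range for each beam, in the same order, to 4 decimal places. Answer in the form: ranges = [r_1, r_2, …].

ranges = [5.4456, 0.9000, 0.4659, 0.5196, 0.7661, 0.8545, 2.8591]

beam 1: φ=-135°, α=75°
  direction (0.2588, 0.9659); cell (1,1); t to first gridline: x 2.1250, y 0.2692 (then +3.8637 / +1.0353)
    (1,2) via y @ 0.2692
    (1,3) via y @ 1.3044
    (2,3) via x @ 2.1250
    (2,4) via y @ 2.3397
    (2,5) via y @ 3.3750
    (2,6) via y @ 4.4103
    (2,7) via y @ 5.4456  # hit
  → r_1 = 5.4456
beam 2: φ=-90°, α=120°
  direction (-0.5000, 0.8660); cell (1,1); t to first gridline: x 0.9000, y 0.3002 (then +2.0000 / +1.1547)
    (1,2) via y @ 0.3002
    (0,2) via x @ 0.9000  # hit
  → r_2 = 0.9000
beam 3: φ=-45°, α=165°
  direction (-0.9659, 0.2588); cell (1,1); t to first gridline: x 0.4659, y 1.0046 (then +1.0353 / +3.8637)
    (0,1) via x @ 0.4659  # hit
  → r_3 = 0.4659
beam 4: φ=0°, α=210°
  direction (-0.8660, -0.5000); cell (1,1); t to first gridline: x 0.5196, y 1.4800 (then +1.1547 / +2.0000)
    (0,1) via x @ 0.5196  # hit
  → r_4 = 0.5196
beam 5: φ=45°, α=255°
  direction (-0.2588, -0.9659); cell (1,1); t to first gridline: x 1.7387, y 0.7661 (then +3.8637 / +1.0353)
    (1,0) via y @ 0.7661  # hit
  → r_5 = 0.7661
beam 6: φ=90°, α=300°
  direction (0.5000, -0.8660); cell (1,1); t to first gridline: x 1.1000, y 0.8545 (then +2.0000 / +1.1547)
    (1,0) via y @ 0.8545  # hit
  → r_6 = 0.8545
beam 7: φ=135°, α=345°
  direction (0.9659, -0.2588); cell (1,1); t to first gridline: x 0.5694, y 2.8591 (then +1.0353 / +3.8637)
    (2,1) via x @ 0.5694
    (3,1) via x @ 1.6047
    (4,1) via x @ 2.6400
    (4,0) via y @ 2.8591  # hit
  → r_7 = 2.8591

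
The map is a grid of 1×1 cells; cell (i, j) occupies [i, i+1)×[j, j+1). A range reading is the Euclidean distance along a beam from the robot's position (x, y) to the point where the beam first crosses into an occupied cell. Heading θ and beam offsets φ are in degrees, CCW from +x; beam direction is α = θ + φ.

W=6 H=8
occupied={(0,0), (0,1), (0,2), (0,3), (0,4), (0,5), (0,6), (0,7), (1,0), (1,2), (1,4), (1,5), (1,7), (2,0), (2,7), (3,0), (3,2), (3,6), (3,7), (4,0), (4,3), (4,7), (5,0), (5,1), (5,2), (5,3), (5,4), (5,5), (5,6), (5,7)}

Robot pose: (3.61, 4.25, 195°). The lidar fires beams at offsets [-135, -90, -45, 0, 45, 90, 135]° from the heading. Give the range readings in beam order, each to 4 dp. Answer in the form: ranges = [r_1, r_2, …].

beam 1: φ=-135°, α=60°
  dir = (cos 60°, sin 60°) = (0.5000, 0.8660); from cell (3,4)
  next x-line at t=0.7800, next y-line at t=0.8660; Δt_x=2.0000, Δt_y=1.1547
    x: enter (4,4) at t=0.7800
    y: enter (4,5) at t=0.8660
    y: enter (4,6) at t=2.0207
    x: enter (5,6) at t=2.7800 ← occupied
  → r_1 = 2.7800
beam 2: φ=-90°, α=105°
  dir = (cos 105°, sin 105°) = (-0.2588, 0.9659); from cell (3,4)
  next x-line at t=2.3569, next y-line at t=0.7765; Δt_x=3.8637, Δt_y=1.0353
    y: enter (3,5) at t=0.7765
    y: enter (3,6) at t=1.8117 ← occupied
  → r_2 = 1.8117
beam 3: φ=-45°, α=150°
  dir = (cos 150°, sin 150°) = (-0.8660, 0.5000); from cell (3,4)
  next x-line at t=0.7044, next y-line at t=1.5000; Δt_x=1.1547, Δt_y=2.0000
    x: enter (2,4) at t=0.7044
    y: enter (2,5) at t=1.5000
    x: enter (1,5) at t=1.8591 ← occupied
  → r_3 = 1.8591
beam 4: φ=0°, α=195°
  dir = (cos 195°, sin 195°) = (-0.9659, -0.2588); from cell (3,4)
  next x-line at t=0.6315, next y-line at t=0.9659; Δt_x=1.0353, Δt_y=3.8637
    x: enter (2,4) at t=0.6315
    y: enter (2,3) at t=0.9659
    x: enter (1,3) at t=1.6668
    x: enter (0,3) at t=2.7021 ← occupied
  → r_4 = 2.7021
beam 5: φ=45°, α=240°
  dir = (cos 240°, sin 240°) = (-0.5000, -0.8660); from cell (3,4)
  next x-line at t=1.2200, next y-line at t=0.2887; Δt_x=2.0000, Δt_y=1.1547
    y: enter (3,3) at t=0.2887
    x: enter (2,3) at t=1.2200
    y: enter (2,2) at t=1.4434
    y: enter (2,1) at t=2.5981
    x: enter (1,1) at t=3.2200
    y: enter (1,0) at t=3.7528 ← occupied
  → r_5 = 3.7528
beam 6: φ=90°, α=285°
  dir = (cos 285°, sin 285°) = (0.2588, -0.9659); from cell (3,4)
  next x-line at t=1.5068, next y-line at t=0.2588; Δt_x=3.8637, Δt_y=1.0353
    y: enter (3,3) at t=0.2588
    y: enter (3,2) at t=1.2941 ← occupied
  → r_6 = 1.2941
beam 7: φ=135°, α=330°
  dir = (cos 330°, sin 330°) = (0.8660, -0.5000); from cell (3,4)
  next x-line at t=0.4503, next y-line at t=0.5000; Δt_x=1.1547, Δt_y=2.0000
    x: enter (4,4) at t=0.4503
    y: enter (4,3) at t=0.5000 ← occupied
  → r_7 = 0.5000

ranges = [2.7800, 1.8117, 1.8591, 2.7021, 3.7528, 1.2941, 0.5000]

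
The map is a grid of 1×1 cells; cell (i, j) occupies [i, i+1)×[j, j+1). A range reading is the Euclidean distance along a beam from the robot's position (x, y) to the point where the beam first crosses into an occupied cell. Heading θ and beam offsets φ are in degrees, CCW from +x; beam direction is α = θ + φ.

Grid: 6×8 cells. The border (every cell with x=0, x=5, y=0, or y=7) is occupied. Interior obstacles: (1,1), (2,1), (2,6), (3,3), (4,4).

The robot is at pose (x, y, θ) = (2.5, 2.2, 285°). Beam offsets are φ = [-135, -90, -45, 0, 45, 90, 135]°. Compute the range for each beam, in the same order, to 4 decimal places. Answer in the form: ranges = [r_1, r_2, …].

ranges = [1.7321, 0.7727, 0.2309, 0.2071, 0.4000, 2.5882, 1.0000]

beam 1: φ=-135°, α=150°
  direction (-0.8660, 0.5000); cell (2,2); t to first gridline: x 0.5774, y 1.6000 (then +1.1547 / +2.0000)
    (1,2) via x @ 0.5774
    (1,3) via y @ 1.6000
    (0,3) via x @ 1.7321  # hit
  → r_1 = 1.7321
beam 2: φ=-90°, α=195°
  direction (-0.9659, -0.2588); cell (2,2); t to first gridline: x 0.5176, y 0.7727 (then +1.0353 / +3.8637)
    (1,2) via x @ 0.5176
    (1,1) via y @ 0.7727  # hit
  → r_2 = 0.7727
beam 3: φ=-45°, α=240°
  direction (-0.5000, -0.8660); cell (2,2); t to first gridline: x 1.0000, y 0.2309 (then +2.0000 / +1.1547)
    (2,1) via y @ 0.2309  # hit
  → r_3 = 0.2309
beam 4: φ=0°, α=285°
  direction (0.2588, -0.9659); cell (2,2); t to first gridline: x 1.9319, y 0.2071 (then +3.8637 / +1.0353)
    (2,1) via y @ 0.2071  # hit
  → r_4 = 0.2071
beam 5: φ=45°, α=330°
  direction (0.8660, -0.5000); cell (2,2); t to first gridline: x 0.5774, y 0.4000 (then +1.1547 / +2.0000)
    (2,1) via y @ 0.4000  # hit
  → r_5 = 0.4000
beam 6: φ=90°, α=15°
  direction (0.9659, 0.2588); cell (2,2); t to first gridline: x 0.5176, y 3.0910 (then +1.0353 / +3.8637)
    (3,2) via x @ 0.5176
    (4,2) via x @ 1.5529
    (5,2) via x @ 2.5882  # hit
  → r_6 = 2.5882
beam 7: φ=135°, α=60°
  direction (0.5000, 0.8660); cell (2,2); t to first gridline: x 1.0000, y 0.9238 (then +2.0000 / +1.1547)
    (2,3) via y @ 0.9238
    (3,3) via x @ 1.0000  # hit
  → r_7 = 1.0000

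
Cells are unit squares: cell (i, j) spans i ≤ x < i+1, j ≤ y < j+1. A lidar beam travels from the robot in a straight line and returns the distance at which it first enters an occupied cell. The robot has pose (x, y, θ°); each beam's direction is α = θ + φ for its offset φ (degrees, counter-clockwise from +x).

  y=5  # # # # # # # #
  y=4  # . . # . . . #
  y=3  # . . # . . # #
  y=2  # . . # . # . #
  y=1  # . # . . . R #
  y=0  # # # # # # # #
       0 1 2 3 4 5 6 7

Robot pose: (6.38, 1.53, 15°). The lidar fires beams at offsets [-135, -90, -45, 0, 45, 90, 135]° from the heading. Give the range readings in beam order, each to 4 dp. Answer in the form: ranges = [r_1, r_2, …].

beam 1: φ=-135°, α=240°
  dir = (cos 240°, sin 240°) = (-0.5000, -0.8660); from cell (6,1)
  next x-line at t=0.7600, next y-line at t=0.6120; Δt_x=2.0000, Δt_y=1.1547
    y: enter (6,0) at t=0.6120 ← occupied
  → r_1 = 0.6120
beam 2: φ=-90°, α=285°
  dir = (cos 285°, sin 285°) = (0.2588, -0.9659); from cell (6,1)
  next x-line at t=2.3955, next y-line at t=0.5487; Δt_x=3.8637, Δt_y=1.0353
    y: enter (6,0) at t=0.5487 ← occupied
  → r_2 = 0.5487
beam 3: φ=-45°, α=330°
  dir = (cos 330°, sin 330°) = (0.8660, -0.5000); from cell (6,1)
  next x-line at t=0.7159, next y-line at t=1.0600; Δt_x=1.1547, Δt_y=2.0000
    x: enter (7,1) at t=0.7159 ← occupied
  → r_3 = 0.7159
beam 4: φ=0°, α=15°
  dir = (cos 15°, sin 15°) = (0.9659, 0.2588); from cell (6,1)
  next x-line at t=0.6419, next y-line at t=1.8159; Δt_x=1.0353, Δt_y=3.8637
    x: enter (7,1) at t=0.6419 ← occupied
  → r_4 = 0.6419
beam 5: φ=45°, α=60°
  dir = (cos 60°, sin 60°) = (0.5000, 0.8660); from cell (6,1)
  next x-line at t=1.2400, next y-line at t=0.5427; Δt_x=2.0000, Δt_y=1.1547
    y: enter (6,2) at t=0.5427
    x: enter (7,2) at t=1.2400 ← occupied
  → r_5 = 1.2400
beam 6: φ=90°, α=105°
  dir = (cos 105°, sin 105°) = (-0.2588, 0.9659); from cell (6,1)
  next x-line at t=1.4682, next y-line at t=0.4866; Δt_x=3.8637, Δt_y=1.0353
    y: enter (6,2) at t=0.4866
    x: enter (5,2) at t=1.4682 ← occupied
  → r_6 = 1.4682
beam 7: φ=135°, α=150°
  dir = (cos 150°, sin 150°) = (-0.8660, 0.5000); from cell (6,1)
  next x-line at t=0.4388, next y-line at t=0.9400; Δt_x=1.1547, Δt_y=2.0000
    x: enter (5,1) at t=0.4388
    y: enter (5,2) at t=0.9400 ← occupied
  → r_7 = 0.9400

ranges = [0.6120, 0.5487, 0.7159, 0.6419, 1.2400, 1.4682, 0.9400]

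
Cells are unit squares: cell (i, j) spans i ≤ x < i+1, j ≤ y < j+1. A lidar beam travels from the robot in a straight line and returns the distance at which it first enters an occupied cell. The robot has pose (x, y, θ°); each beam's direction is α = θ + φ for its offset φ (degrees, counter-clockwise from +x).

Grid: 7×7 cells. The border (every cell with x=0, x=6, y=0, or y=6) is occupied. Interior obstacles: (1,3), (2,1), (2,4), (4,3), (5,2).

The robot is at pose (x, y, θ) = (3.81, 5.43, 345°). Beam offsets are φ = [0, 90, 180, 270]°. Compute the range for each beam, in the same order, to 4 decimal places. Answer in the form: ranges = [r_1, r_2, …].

beam 1: φ=0°, α=345°
  d=(0.9659,-0.2588)  start (3,5)  tX=0.1967 tY=1.6614  stride 1/|dx|=1.0353 1/|dy|=3.8637
    cross x-line → (4,5), t=0.1967
    cross x-line → (5,5), t=1.2320
    cross y-line → (5,4), t=1.6614
    cross x-line → (6,4), t=2.2673 (wall)
  → r_1 = 2.2673
beam 2: φ=90°, α=75°
  d=(0.2588,0.9659)  start (3,5)  tX=0.7341 tY=0.5901  stride 1/|dx|=3.8637 1/|dy|=1.0353
    cross y-line → (3,6), t=0.5901 (wall)
  → r_2 = 0.5901
beam 3: φ=180°, α=165°
  d=(-0.9659,0.2588)  start (3,5)  tX=0.8386 tY=2.2023  stride 1/|dx|=1.0353 1/|dy|=3.8637
    cross x-line → (2,5), t=0.8386
    cross x-line → (1,5), t=1.8738
    cross y-line → (1,6), t=2.2023 (wall)
  → r_3 = 2.2023
beam 4: φ=270°, α=255°
  d=(-0.2588,-0.9659)  start (3,5)  tX=3.1296 tY=0.4452  stride 1/|dx|=3.8637 1/|dy|=1.0353
    cross y-line → (3,4), t=0.4452
    cross y-line → (3,3), t=1.4804
    cross y-line → (3,2), t=2.5157
    cross x-line → (2,2), t=3.1296
    cross y-line → (2,1), t=3.5510 (wall)
  → r_4 = 3.5510

ranges = [2.2673, 0.5901, 2.2023, 3.5510]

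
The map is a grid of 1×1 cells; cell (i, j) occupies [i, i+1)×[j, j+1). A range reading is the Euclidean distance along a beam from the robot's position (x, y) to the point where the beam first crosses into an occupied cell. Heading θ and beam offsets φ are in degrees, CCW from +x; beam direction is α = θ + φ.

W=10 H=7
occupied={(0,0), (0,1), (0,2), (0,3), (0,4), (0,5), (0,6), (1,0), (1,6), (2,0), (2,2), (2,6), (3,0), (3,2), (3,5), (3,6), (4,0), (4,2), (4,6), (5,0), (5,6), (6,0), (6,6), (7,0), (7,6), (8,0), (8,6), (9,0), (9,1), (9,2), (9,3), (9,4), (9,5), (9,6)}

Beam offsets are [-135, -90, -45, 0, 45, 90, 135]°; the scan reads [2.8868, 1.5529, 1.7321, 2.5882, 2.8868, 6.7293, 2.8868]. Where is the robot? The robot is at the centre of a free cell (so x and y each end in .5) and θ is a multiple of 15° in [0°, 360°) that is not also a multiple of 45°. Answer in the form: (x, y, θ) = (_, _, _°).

Enumerate (i+0.5, j+0.5, θ) over the 36 free cells and 16 admissible headings. For each, cast all 7 beams and compare to the given ranges.
  (6.5, 2.5, 150°): beam 1 = 2.5882 ≠ 2.8868 ✗
  (3.5, 1.5, 105°): beam 1 = 1.0000 ≠ 2.8868 ✗
  (6.5, 5.5, 300°): beam 1 = 1.9319 ≠ 2.8868 ✗
  (1.5, 4.5, 300°): beam 1 = 0.5176 ≠ 2.8868 ✗
  (4.5, 3.5, 120°): beam 1 = 4.6587 ≠ 2.8868 ✗
  …
  (7.5, 3.5, 75°): r_1=2.8868, r_2=1.5529, r_3=1.7321, r_4=2.5882, r_5=2.8868, r_6=6.7293, r_7=2.8868 — all match ✓
No second candidate reproduces the full scan.

(x, y, θ) = (7.5, 3.5, 75°)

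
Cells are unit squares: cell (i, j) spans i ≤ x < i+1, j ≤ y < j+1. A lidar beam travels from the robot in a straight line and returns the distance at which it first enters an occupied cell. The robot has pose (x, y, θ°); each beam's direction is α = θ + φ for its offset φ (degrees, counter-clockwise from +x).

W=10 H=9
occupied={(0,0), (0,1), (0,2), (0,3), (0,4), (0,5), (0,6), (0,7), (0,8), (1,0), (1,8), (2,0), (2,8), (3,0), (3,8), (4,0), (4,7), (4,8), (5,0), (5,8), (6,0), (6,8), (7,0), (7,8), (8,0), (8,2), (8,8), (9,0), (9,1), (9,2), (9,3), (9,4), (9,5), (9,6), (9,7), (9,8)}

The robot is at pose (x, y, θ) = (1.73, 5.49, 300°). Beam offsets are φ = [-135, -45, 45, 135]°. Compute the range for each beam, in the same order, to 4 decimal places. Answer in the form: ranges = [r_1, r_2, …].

ranges = [0.7558, 2.8205, 7.5265, 2.5985]

beam 1: φ=-135°, α=165°
  cosα=-0.9659 sinα=0.2588 | (1,5) | tMaxX 0.7558 tMaxY 1.9705 | tΔX 1.0353 tΔY 3.8637
    t=0.7558 [x] (0,5) — stop
  → r_1 = 0.7558
beam 2: φ=-45°, α=255°
  cosα=-0.2588 sinα=-0.9659 | (1,5) | tMaxX 2.8205 tMaxY 0.5073 | tΔX 3.8637 tΔY 1.0353
    t=0.5073 [y] (1,4)
    t=1.5426 [y] (1,3)
    t=2.5778 [y] (1,2)
    t=2.8205 [x] (0,2) — stop
  → r_2 = 2.8205
beam 3: φ=45°, α=345°
  cosα=0.9659 sinα=-0.2588 | (1,5) | tMaxX 0.2795 tMaxY 1.8932 | tΔX 1.0353 tΔY 3.8637
    t=0.2795 [x] (2,5)
    t=1.3148 [x] (3,5)
    t=1.8932 [y] (3,4)
    t=2.3501 [x] (4,4)
    t=3.3854 [x] (5,4)
    t=4.4206 [x] (6,4)
    t=5.4559 [x] (7,4)
    t=5.7569 [y] (7,3)
    t=6.4912 [x] (8,3)
    t=7.5265 [x] (9,3) — stop
  → r_3 = 7.5265
beam 4: φ=135°, α=75°
  cosα=0.2588 sinα=0.9659 | (1,5) | tMaxX 1.0432 tMaxY 0.5280 | tΔX 3.8637 tΔY 1.0353
    t=0.5280 [y] (1,6)
    t=1.0432 [x] (2,6)
    t=1.5633 [y] (2,7)
    t=2.5985 [y] (2,8) — stop
  → r_4 = 2.5985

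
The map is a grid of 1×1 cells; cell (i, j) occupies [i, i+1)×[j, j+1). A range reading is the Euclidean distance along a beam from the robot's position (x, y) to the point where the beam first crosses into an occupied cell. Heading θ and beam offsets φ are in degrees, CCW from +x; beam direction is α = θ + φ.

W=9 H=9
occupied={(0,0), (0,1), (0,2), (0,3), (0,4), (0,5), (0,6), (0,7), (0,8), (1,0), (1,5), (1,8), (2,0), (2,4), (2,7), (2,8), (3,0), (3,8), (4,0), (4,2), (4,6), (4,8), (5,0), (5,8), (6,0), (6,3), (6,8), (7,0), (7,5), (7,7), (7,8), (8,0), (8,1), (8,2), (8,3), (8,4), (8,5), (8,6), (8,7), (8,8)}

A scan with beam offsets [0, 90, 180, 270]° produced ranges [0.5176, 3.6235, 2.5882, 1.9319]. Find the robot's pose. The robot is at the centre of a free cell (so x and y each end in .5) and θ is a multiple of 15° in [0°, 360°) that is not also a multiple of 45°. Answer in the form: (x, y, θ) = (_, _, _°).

(x, y, θ) = (3.5, 4.5, 165°)

The pose lattice has 41·16 = 656 candidates. Test each by forward raycasting.
  (1.5, 4.5, 240°): beam 1 = 1.0000 ≠ 0.5176 ✗
  (6.5, 5.5, 60°): beam 1 = 1.7321 ≠ 0.5176 ✗
  (3.5, 2.5, 330°): beam 1 = 0.5774 ≠ 0.5176 ✗
  (7.5, 4.5, 165°): beam 1 = 5.6940 ≠ 0.5176 ✗
  (1.5, 6.5, 300°): beam 1 = 0.5774 ≠ 0.5176 ✗
  …
  (3.5, 4.5, 165°): r_1=0.5176, r_2=3.6235, r_3=2.5882, r_4=1.9319 — all match ✓
Unique over the lattice → pose = (3.5, 4.5, 165°).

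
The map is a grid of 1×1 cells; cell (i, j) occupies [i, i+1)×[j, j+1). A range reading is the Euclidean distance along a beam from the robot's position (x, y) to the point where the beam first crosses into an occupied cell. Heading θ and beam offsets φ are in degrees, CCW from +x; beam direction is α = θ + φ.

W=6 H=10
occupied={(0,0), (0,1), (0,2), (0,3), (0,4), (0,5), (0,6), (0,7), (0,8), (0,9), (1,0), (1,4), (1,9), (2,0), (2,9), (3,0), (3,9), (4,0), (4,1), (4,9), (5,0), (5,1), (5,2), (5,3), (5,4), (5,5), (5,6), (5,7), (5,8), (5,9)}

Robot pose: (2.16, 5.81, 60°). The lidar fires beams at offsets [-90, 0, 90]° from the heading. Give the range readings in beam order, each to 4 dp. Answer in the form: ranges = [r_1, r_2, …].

beam 1: φ=-90°, α=330°
  direction (0.8660, -0.5000); cell (2,5); t to first gridline: x 0.9699, y 1.6200 (then +1.1547 / +2.0000)
    (3,5) via x @ 0.9699
    (3,4) via y @ 1.6200
    (4,4) via x @ 2.1246
    (5,4) via x @ 3.2793  # hit
  → r_1 = 3.2793
beam 2: φ=0°, α=60°
  direction (0.5000, 0.8660); cell (2,5); t to first gridline: x 1.6800, y 0.2194 (then +2.0000 / +1.1547)
    (2,6) via y @ 0.2194
    (2,7) via y @ 1.3741
    (3,7) via x @ 1.6800
    (3,8) via y @ 2.5288
    (4,8) via x @ 3.6800
    (4,9) via y @ 3.6835  # hit
  → r_2 = 3.6835
beam 3: φ=90°, α=150°
  direction (-0.8660, 0.5000); cell (2,5); t to first gridline: x 0.1848, y 0.3800 (then +1.1547 / +2.0000)
    (1,5) via x @ 0.1848
    (1,6) via y @ 0.3800
    (0,6) via x @ 1.3395  # hit
  → r_3 = 1.3395

ranges = [3.2793, 3.6835, 1.3395]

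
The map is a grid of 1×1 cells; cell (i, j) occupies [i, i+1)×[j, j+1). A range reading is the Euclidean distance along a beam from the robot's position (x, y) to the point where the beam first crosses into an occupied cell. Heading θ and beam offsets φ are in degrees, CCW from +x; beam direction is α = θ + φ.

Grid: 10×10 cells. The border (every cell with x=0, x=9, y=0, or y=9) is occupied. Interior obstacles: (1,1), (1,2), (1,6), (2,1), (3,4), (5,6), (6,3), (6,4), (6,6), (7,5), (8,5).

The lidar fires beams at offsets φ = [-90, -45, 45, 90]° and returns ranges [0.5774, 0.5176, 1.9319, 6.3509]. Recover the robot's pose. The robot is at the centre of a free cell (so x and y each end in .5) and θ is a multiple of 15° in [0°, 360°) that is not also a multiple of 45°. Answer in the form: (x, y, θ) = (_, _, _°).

Enumerate (i+0.5, j+0.5, θ) over the 53 free cells and 16 admissible headings. For each, cast all 4 beams and compare to the given ranges.
  (5.5, 5.5, 300°): beam 1 = 1.7321 ≠ 0.5774 ✗
  (1.5, 5.5, 210°): beam 4 = 5.1962 ≠ 6.3509 ✗
  (1.5, 8.5, 210°): beam 3 = 1.5529 ≠ 1.9319 ✗
  …
  (1.5, 3.5, 330°): r_1=0.5774, r_2=0.5176, r_3=1.9319, r_4=6.3509 — all match ✓
Only this pose fits every beam.

(x, y, θ) = (1.5, 3.5, 330°)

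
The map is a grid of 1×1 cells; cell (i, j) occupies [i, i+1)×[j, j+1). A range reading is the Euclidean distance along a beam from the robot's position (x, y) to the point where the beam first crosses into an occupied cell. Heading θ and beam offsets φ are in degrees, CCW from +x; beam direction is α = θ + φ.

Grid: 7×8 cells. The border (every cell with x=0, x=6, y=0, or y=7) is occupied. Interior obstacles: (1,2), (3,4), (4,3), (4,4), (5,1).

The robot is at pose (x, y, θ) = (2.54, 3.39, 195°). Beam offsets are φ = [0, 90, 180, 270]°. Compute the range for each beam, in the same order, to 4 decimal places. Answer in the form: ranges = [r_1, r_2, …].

beam 1: φ=0°, α=195°
  dir = (cos 195°, sin 195°) = (-0.9659, -0.2588); from cell (2,3)
  next x-line at t=0.5590, next y-line at t=1.5068; Δt_x=1.0353, Δt_y=3.8637
    x: enter (1,3) at t=0.5590
    y: enter (1,2) at t=1.5068 ← occupied
  → r_1 = 1.5068
beam 2: φ=90°, α=285°
  dir = (cos 285°, sin 285°) = (0.2588, -0.9659); from cell (2,3)
  next x-line at t=1.7773, next y-line at t=0.4038; Δt_x=3.8637, Δt_y=1.0353
    y: enter (2,2) at t=0.4038
    y: enter (2,1) at t=1.4390
    x: enter (3,1) at t=1.7773
    y: enter (3,0) at t=2.4743 ← occupied
  → r_2 = 2.4743
beam 3: φ=180°, α=15°
  dir = (cos 15°, sin 15°) = (0.9659, 0.2588); from cell (2,3)
  next x-line at t=0.4762, next y-line at t=2.3569; Δt_x=1.0353, Δt_y=3.8637
    x: enter (3,3) at t=0.4762
    x: enter (4,3) at t=1.5115 ← occupied
  → r_3 = 1.5115
beam 4: φ=270°, α=105°
  dir = (cos 105°, sin 105°) = (-0.2588, 0.9659); from cell (2,3)
  next x-line at t=2.0864, next y-line at t=0.6315; Δt_x=3.8637, Δt_y=1.0353
    y: enter (2,4) at t=0.6315
    y: enter (2,5) at t=1.6668
    x: enter (1,5) at t=2.0864
    y: enter (1,6) at t=2.7021
    y: enter (1,7) at t=3.7373 ← occupied
  → r_4 = 3.7373

ranges = [1.5068, 2.4743, 1.5115, 3.7373]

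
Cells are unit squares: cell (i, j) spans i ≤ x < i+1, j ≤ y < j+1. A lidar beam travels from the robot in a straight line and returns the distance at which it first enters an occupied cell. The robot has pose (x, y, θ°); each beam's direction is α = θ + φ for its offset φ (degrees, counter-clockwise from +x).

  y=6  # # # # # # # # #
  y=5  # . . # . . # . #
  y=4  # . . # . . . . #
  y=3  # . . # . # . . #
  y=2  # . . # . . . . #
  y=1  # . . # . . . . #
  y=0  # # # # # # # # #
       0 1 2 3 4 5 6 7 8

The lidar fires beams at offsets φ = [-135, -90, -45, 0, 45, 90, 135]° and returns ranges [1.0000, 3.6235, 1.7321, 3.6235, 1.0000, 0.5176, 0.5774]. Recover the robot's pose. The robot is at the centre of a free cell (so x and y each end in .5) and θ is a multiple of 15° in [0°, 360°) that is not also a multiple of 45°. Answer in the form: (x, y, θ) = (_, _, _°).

Enumerate (i+0.5, j+0.5, θ) over the 28 free cells and 16 admissible headings. For each, cast all 7 beams and compare to the given ranges.
  (5.5, 5.5, 300°): beam 1 = 1.5529 ≠ 1.0000 ✗
  (1.5, 4.5, 60°): beam 1 = 3.6235 ≠ 1.0000 ✗
  (4.5, 4.5, 255°): beam 2 = 0.5176 ≠ 3.6235 ✗
  (4.5, 3.5, 120°): beam 1 = 0.5176 ≠ 1.0000 ✗
  (1.5, 5.5, 345°): beam 1 = 0.5774 ≠ 1.0000 ✗
  …
  (7.5, 4.5, 255°): r_1=1.0000, r_2=3.6235, r_3=1.7321, r_4=3.6235, r_5=1.0000, r_6=0.5176, r_7=0.5774 — all match ✓
Only this pose fits every beam.

(x, y, θ) = (7.5, 4.5, 255°)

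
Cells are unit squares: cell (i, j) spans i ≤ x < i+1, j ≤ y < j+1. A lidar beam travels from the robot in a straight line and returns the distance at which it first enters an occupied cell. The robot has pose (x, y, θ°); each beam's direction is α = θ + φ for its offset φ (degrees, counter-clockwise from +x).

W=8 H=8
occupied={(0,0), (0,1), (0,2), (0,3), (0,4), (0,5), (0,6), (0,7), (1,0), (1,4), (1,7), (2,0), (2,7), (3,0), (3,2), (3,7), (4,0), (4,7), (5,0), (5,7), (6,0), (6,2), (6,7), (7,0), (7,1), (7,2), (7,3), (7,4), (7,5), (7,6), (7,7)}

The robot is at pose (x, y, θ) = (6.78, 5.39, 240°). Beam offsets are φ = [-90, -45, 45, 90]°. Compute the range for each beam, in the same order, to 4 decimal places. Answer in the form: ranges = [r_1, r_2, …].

ranges = [3.2200, 4.9486, 0.8500, 0.2540]

beam 1: φ=-90°, α=150°
  d=(-0.8660,0.5000)  start (6,5)  tX=0.9007 tY=1.2200  stride 1/|dx|=1.1547 1/|dy|=2.0000
    cross x-line → (5,5), t=0.9007
    cross y-line → (5,6), t=1.2200
    cross x-line → (4,6), t=2.0554
    cross x-line → (3,6), t=3.2101
    cross y-line → (3,7), t=3.2200 (wall)
  → r_1 = 3.2200
beam 2: φ=-45°, α=195°
  d=(-0.9659,-0.2588)  start (6,5)  tX=0.8075 tY=1.5068  stride 1/|dx|=1.0353 1/|dy|=3.8637
    cross x-line → (5,5), t=0.8075
    cross y-line → (5,4), t=1.5068
    cross x-line → (4,4), t=1.8428
    cross x-line → (3,4), t=2.8781
    cross x-line → (2,4), t=3.9133
    cross x-line → (1,4), t=4.9486 (wall)
  → r_2 = 4.9486
beam 3: φ=45°, α=285°
  d=(0.2588,-0.9659)  start (6,5)  tX=0.8500 tY=0.4038  stride 1/|dx|=3.8637 1/|dy|=1.0353
    cross y-line → (6,4), t=0.4038
    cross x-line → (7,4), t=0.8500 (wall)
  → r_3 = 0.8500
beam 4: φ=90°, α=330°
  d=(0.8660,-0.5000)  start (6,5)  tX=0.2540 tY=0.7800  stride 1/|dx|=1.1547 1/|dy|=2.0000
    cross x-line → (7,5), t=0.2540 (wall)
  → r_4 = 0.2540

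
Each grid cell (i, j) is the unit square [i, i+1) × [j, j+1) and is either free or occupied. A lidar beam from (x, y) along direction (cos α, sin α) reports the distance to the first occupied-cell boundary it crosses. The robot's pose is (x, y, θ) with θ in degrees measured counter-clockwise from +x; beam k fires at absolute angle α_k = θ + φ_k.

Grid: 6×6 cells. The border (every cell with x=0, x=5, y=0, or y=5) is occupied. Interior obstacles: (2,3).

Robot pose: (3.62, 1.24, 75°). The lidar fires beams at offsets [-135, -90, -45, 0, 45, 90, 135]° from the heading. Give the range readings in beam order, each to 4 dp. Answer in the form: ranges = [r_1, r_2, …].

beam 1: φ=-135°, α=300°
  cosα=0.5000 sinα=-0.8660 | (3,1) | tMaxX 0.7600 tMaxY 0.2771 | tΔX 2.0000 tΔY 1.1547
    t=0.2771 [y] (3,0) — stop
  → r_1 = 0.2771
beam 2: φ=-90°, α=345°
  cosα=0.9659 sinα=-0.2588 | (3,1) | tMaxX 0.3934 tMaxY 0.9273 | tΔX 1.0353 tΔY 3.8637
    t=0.3934 [x] (4,1)
    t=0.9273 [y] (4,0) — stop
  → r_2 = 0.9273
beam 3: φ=-45°, α=30°
  cosα=0.8660 sinα=0.5000 | (3,1) | tMaxX 0.4388 tMaxY 1.5200 | tΔX 1.1547 tΔY 2.0000
    t=0.4388 [x] (4,1)
    t=1.5200 [y] (4,2)
    t=1.5935 [x] (5,2) — stop
  → r_3 = 1.5935
beam 4: φ=0°, α=75°
  cosα=0.2588 sinα=0.9659 | (3,1) | tMaxX 1.4682 tMaxY 0.7868 | tΔX 3.8637 tΔY 1.0353
    t=0.7868 [y] (3,2)
    t=1.4682 [x] (4,2)
    t=1.8221 [y] (4,3)
    t=2.8574 [y] (4,4)
    t=3.8926 [y] (4,5) — stop
  → r_4 = 3.8926
beam 5: φ=45°, α=120°
  cosα=-0.5000 sinα=0.8660 | (3,1) | tMaxX 1.2400 tMaxY 0.8776 | tΔX 2.0000 tΔY 1.1547
    t=0.8776 [y] (3,2)
    t=1.2400 [x] (2,2)
    t=2.0323 [y] (2,3) — stop
  → r_5 = 2.0323
beam 6: φ=90°, α=165°
  cosα=-0.9659 sinα=0.2588 | (3,1) | tMaxX 0.6419 tMaxY 2.9364 | tΔX 1.0353 tΔY 3.8637
    t=0.6419 [x] (2,1)
    t=1.6771 [x] (1,1)
    t=2.7124 [x] (0,1) — stop
  → r_6 = 2.7124
beam 7: φ=135°, α=210°
  cosα=-0.8660 sinα=-0.5000 | (3,1) | tMaxX 0.7159 tMaxY 0.4800 | tΔX 1.1547 tΔY 2.0000
    t=0.4800 [y] (3,0) — stop
  → r_7 = 0.4800

ranges = [0.2771, 0.9273, 1.5935, 3.8926, 2.0323, 2.7124, 0.4800]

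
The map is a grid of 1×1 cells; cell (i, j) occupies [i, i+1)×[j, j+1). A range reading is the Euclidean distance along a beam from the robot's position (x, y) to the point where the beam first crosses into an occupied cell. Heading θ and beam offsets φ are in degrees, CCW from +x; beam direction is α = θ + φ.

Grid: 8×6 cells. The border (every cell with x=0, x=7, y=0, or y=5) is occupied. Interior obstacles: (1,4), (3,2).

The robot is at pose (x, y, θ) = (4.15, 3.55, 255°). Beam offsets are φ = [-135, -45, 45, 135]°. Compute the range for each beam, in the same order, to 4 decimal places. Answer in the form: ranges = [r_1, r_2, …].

beam 1: φ=-135°, α=120°
  cosα=-0.5000 sinα=0.8660 | (4,3) | tMaxX 0.3000 tMaxY 0.5196 | tΔX 2.0000 tΔY 1.1547
    t=0.3000 [x] (3,3)
    t=0.5196 [y] (3,4)
    t=1.6743 [y] (3,5) — stop
  → r_1 = 1.6743
beam 2: φ=-45°, α=210°
  cosα=-0.8660 sinα=-0.5000 | (4,3) | tMaxX 0.1732 tMaxY 1.1000 | tΔX 1.1547 tΔY 2.0000
    t=0.1732 [x] (3,3)
    t=1.1000 [y] (3,2) — stop
  → r_2 = 1.1000
beam 3: φ=45°, α=300°
  cosα=0.5000 sinα=-0.8660 | (4,3) | tMaxX 1.7000 tMaxY 0.6351 | tΔX 2.0000 tΔY 1.1547
    t=0.6351 [y] (4,2)
    t=1.7000 [x] (5,2)
    t=1.7898 [y] (5,1)
    t=2.9445 [y] (5,0) — stop
  → r_3 = 2.9445
beam 4: φ=135°, α=30°
  cosα=0.8660 sinα=0.5000 | (4,3) | tMaxX 0.9815 tMaxY 0.9000 | tΔX 1.1547 tΔY 2.0000
    t=0.9000 [y] (4,4)
    t=0.9815 [x] (5,4)
    t=2.1362 [x] (6,4)
    t=2.9000 [y] (6,5) — stop
  → r_4 = 2.9000

ranges = [1.6743, 1.1000, 2.9445, 2.9000]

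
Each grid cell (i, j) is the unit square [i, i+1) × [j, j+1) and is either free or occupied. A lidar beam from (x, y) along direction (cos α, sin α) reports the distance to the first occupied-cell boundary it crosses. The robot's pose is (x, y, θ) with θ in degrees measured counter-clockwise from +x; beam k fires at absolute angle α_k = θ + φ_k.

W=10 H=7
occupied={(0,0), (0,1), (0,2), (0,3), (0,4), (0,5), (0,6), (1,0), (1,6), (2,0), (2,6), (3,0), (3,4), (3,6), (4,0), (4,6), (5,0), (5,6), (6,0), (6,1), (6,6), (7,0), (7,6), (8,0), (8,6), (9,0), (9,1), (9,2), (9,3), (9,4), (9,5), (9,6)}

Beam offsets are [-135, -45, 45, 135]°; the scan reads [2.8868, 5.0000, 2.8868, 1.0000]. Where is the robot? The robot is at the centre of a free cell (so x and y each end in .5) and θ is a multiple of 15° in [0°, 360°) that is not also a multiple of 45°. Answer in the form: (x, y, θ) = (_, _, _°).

Candidates: 38 free-cell centres × 16 headings = 608 poses. Raycast each; keep the one whose scan matches to 4 dp.
  (6.5, 2.5, 195°): beam 1 = 4.0415 ≠ 2.8868 ✗
  (8.5, 3.5, 75°): beam 1 = 1.0000 ≠ 2.8868 ✗
  (1.5, 4.5, 120°): beam 1 = 1.5529 ≠ 2.8868 ✗
  …
  (4.5, 3.5, 15°): r_1=2.8868, r_2=5.0000, r_3=2.8868, r_4=1.0000 — all match ✓
No second candidate reproduces the full scan.

(x, y, θ) = (4.5, 3.5, 15°)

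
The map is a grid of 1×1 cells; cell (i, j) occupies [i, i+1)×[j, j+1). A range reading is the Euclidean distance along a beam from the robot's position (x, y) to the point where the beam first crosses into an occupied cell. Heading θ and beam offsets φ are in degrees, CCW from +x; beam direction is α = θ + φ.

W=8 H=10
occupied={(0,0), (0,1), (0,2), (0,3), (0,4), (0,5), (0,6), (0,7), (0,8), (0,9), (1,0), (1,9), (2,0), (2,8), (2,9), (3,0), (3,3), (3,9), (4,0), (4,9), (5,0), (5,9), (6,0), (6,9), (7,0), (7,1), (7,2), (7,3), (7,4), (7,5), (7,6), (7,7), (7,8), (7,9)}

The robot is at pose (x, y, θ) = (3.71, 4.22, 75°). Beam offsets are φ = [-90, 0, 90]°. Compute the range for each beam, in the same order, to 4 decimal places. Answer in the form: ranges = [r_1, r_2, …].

ranges = [3.4061, 4.9486, 2.8056]

beam 1: φ=-90°, α=345°
  dir = (cos 345°, sin 345°) = (0.9659, -0.2588); from cell (3,4)
  next x-line at t=0.3002, next y-line at t=0.8500; Δt_x=1.0353, Δt_y=3.8637
    x: enter (4,4) at t=0.3002
    y: enter (4,3) at t=0.8500
    x: enter (5,3) at t=1.3355
    x: enter (6,3) at t=2.3708
    x: enter (7,3) at t=3.4061 ← occupied
  → r_1 = 3.4061
beam 2: φ=0°, α=75°
  dir = (cos 75°, sin 75°) = (0.2588, 0.9659); from cell (3,4)
  next x-line at t=1.1205, next y-line at t=0.8075; Δt_x=3.8637, Δt_y=1.0353
    y: enter (3,5) at t=0.8075
    x: enter (4,5) at t=1.1205
    y: enter (4,6) at t=1.8428
    y: enter (4,7) at t=2.8781
    y: enter (4,8) at t=3.9133
    y: enter (4,9) at t=4.9486 ← occupied
  → r_2 = 4.9486
beam 3: φ=90°, α=165°
  dir = (cos 165°, sin 165°) = (-0.9659, 0.2588); from cell (3,4)
  next x-line at t=0.7350, next y-line at t=3.0137; Δt_x=1.0353, Δt_y=3.8637
    x: enter (2,4) at t=0.7350
    x: enter (1,4) at t=1.7703
    x: enter (0,4) at t=2.8056 ← occupied
  → r_3 = 2.8056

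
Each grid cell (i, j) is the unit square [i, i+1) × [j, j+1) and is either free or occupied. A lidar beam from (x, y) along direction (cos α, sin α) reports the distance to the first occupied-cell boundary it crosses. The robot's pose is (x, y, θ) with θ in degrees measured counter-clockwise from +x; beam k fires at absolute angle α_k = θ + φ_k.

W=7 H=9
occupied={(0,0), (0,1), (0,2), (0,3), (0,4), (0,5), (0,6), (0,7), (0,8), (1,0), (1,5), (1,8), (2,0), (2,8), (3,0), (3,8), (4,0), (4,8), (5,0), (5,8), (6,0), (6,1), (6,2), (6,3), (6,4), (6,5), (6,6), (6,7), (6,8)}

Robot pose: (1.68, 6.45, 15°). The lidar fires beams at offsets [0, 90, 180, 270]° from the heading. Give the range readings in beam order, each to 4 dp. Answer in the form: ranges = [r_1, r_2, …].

beam 1: φ=0°, α=15°
  d=(0.9659,0.2588)  start (1,6)  tX=0.3313 tY=2.1250  stride 1/|dx|=1.0353 1/|dy|=3.8637
    cross x-line → (2,6), t=0.3313
    cross x-line → (3,6), t=1.3666
    cross y-line → (3,7), t=2.1250
    cross x-line → (4,7), t=2.4018
    cross x-line → (5,7), t=3.4371
    cross x-line → (6,7), t=4.4724 (wall)
  → r_1 = 4.4724
beam 2: φ=90°, α=105°
  d=(-0.2588,0.9659)  start (1,6)  tX=2.6273 tY=0.5694  stride 1/|dx|=3.8637 1/|dy|=1.0353
    cross y-line → (1,7), t=0.5694
    cross y-line → (1,8), t=1.6047 (wall)
  → r_2 = 1.6047
beam 3: φ=180°, α=195°
  d=(-0.9659,-0.2588)  start (1,6)  tX=0.7040 tY=1.7387  stride 1/|dx|=1.0353 1/|dy|=3.8637
    cross x-line → (0,6), t=0.7040 (wall)
  → r_3 = 0.7040
beam 4: φ=270°, α=285°
  d=(0.2588,-0.9659)  start (1,6)  tX=1.2364 tY=0.4659  stride 1/|dx|=3.8637 1/|dy|=1.0353
    cross y-line → (1,5), t=0.4659 (wall)
  → r_4 = 0.4659

ranges = [4.4724, 1.6047, 0.7040, 0.4659]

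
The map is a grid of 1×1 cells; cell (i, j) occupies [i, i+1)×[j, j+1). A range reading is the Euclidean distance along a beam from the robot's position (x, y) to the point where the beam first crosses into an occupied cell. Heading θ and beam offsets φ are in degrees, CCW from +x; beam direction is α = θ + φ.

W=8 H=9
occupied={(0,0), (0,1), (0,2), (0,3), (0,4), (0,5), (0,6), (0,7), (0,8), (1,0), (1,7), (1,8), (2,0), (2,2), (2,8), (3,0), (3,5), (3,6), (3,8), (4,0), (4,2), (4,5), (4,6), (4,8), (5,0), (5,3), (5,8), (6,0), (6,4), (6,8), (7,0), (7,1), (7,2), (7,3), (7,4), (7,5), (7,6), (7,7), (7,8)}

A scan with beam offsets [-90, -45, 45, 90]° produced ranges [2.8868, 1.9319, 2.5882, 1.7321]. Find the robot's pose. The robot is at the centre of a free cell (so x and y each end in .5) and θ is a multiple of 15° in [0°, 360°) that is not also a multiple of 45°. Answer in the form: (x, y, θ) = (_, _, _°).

(x, y, θ) = (2.5, 4.5, 60°)

Candidates: 33 free-cell centres × 16 headings = 528 poses. Raycast each; keep the one whose scan matches to 4 dp.
  (4.5, 4.5, 105°): beam 1 = 1.5529 ≠ 2.8868 ✗
  (6.5, 3.5, 300°): beam 1 = 0.5774 ≠ 2.8868 ✗
  (3.5, 3.5, 75°): beam 1 = 1.5529 ≠ 2.8868 ✗
  (4.5, 4.5, 30°): beam 1 = 1.0000 ≠ 2.8868 ✗
  …
  (2.5, 4.5, 60°): r_1=2.8868, r_2=1.9319, r_3=2.5882, r_4=1.7321 — all match ✓
No second candidate reproduces the full scan.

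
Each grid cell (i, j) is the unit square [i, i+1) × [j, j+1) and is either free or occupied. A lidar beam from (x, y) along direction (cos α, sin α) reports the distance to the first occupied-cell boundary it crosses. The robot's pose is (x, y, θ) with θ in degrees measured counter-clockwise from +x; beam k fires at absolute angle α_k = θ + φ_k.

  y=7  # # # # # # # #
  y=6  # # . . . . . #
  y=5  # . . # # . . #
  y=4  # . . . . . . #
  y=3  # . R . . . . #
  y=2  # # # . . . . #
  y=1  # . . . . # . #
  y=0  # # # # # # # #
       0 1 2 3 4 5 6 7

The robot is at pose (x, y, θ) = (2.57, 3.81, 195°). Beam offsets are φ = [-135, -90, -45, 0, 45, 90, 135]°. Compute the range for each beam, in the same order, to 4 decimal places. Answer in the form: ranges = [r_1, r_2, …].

ranges = [1.3741, 2.2673, 1.8129, 1.6254, 0.9353, 0.8386, 3.6200]

beam 1: φ=-135°, α=60°
  direction (0.5000, 0.8660); cell (2,3); t to first gridline: x 0.8600, y 0.2194 (then +2.0000 / +1.1547)
    (2,4) via y @ 0.2194
    (3,4) via x @ 0.8600
    (3,5) via y @ 1.3741  # hit
  → r_1 = 1.3741
beam 2: φ=-90°, α=105°
  direction (-0.2588, 0.9659); cell (2,3); t to first gridline: x 2.2023, y 0.1967 (then +3.8637 / +1.0353)
    (2,4) via y @ 0.1967
    (2,5) via y @ 1.2320
    (1,5) via x @ 2.2023
    (1,6) via y @ 2.2673  # hit
  → r_2 = 2.2673
beam 3: φ=-45°, α=150°
  direction (-0.8660, 0.5000); cell (2,3); t to first gridline: x 0.6582, y 0.3800 (then +1.1547 / +2.0000)
    (2,4) via y @ 0.3800
    (1,4) via x @ 0.6582
    (0,4) via x @ 1.8129  # hit
  → r_3 = 1.8129
beam 4: φ=0°, α=195°
  direction (-0.9659, -0.2588); cell (2,3); t to first gridline: x 0.5901, y 3.1296 (then +1.0353 / +3.8637)
    (1,3) via x @ 0.5901
    (0,3) via x @ 1.6254  # hit
  → r_4 = 1.6254
beam 5: φ=45°, α=240°
  direction (-0.5000, -0.8660); cell (2,3); t to first gridline: x 1.1400, y 0.9353 (then +2.0000 / +1.1547)
    (2,2) via y @ 0.9353  # hit
  → r_5 = 0.9353
beam 6: φ=90°, α=285°
  direction (0.2588, -0.9659); cell (2,3); t to first gridline: x 1.6614, y 0.8386 (then +3.8637 / +1.0353)
    (2,2) via y @ 0.8386  # hit
  → r_6 = 0.8386
beam 7: φ=135°, α=330°
  direction (0.8660, -0.5000); cell (2,3); t to first gridline: x 0.4965, y 1.6200 (then +1.1547 / +2.0000)
    (3,3) via x @ 0.4965
    (3,2) via y @ 1.6200
    (4,2) via x @ 1.6512
    (5,2) via x @ 2.8059
    (5,1) via y @ 3.6200  # hit
  → r_7 = 3.6200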